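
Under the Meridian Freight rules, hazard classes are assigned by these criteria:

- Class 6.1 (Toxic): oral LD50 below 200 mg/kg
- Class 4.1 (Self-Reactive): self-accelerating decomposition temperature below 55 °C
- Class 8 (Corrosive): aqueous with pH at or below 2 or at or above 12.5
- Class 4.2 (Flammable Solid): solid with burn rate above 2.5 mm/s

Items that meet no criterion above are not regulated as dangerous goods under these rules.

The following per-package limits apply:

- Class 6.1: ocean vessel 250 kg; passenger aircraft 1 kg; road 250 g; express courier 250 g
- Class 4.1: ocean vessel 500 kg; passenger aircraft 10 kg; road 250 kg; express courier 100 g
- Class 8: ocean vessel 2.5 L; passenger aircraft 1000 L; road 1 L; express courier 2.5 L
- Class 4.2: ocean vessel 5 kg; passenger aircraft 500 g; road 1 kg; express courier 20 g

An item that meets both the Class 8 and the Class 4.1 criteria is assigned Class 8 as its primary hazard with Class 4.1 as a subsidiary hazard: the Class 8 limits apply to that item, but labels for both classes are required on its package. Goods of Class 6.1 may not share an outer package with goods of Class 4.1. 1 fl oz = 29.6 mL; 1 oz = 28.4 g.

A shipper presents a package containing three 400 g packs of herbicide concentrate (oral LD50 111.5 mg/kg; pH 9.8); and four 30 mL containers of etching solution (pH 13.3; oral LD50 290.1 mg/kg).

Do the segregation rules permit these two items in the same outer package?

Yes

Oral LD50 111.5 mg/kg meets the Class 6.1 criterion (Toxic), so the herbicide concentrate is Class 6.1.
Etching solution: pH 13.3 ≥ 12.5 → Class 8 (Corrosive).
No segregation rule bars Class 6.1 with Class 8.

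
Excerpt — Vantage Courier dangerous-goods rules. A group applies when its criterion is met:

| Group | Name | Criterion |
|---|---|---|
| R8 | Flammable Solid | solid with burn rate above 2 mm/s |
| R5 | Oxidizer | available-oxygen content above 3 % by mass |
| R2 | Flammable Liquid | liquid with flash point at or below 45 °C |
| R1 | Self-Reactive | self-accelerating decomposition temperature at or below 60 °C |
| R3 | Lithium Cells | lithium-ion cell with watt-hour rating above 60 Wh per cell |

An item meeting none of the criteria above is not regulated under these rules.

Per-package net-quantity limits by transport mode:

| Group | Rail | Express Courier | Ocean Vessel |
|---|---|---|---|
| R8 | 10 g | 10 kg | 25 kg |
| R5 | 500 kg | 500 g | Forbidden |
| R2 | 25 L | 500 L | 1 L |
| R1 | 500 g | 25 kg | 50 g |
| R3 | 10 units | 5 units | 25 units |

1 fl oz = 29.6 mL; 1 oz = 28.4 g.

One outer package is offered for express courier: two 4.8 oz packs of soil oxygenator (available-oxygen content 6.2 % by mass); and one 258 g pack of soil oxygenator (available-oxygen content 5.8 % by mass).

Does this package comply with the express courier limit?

The soil oxygenator has available-oxygen content 6.2 % by mass, which is > 3 % by mass, so it is Group R5 (Oxidizer).
With available-oxygen content 5.8 % by mass (> 3 % by mass), the soil oxygenator falls in Group R5.
Group R5 net quantity: (two 4.8 oz packs = 272.64 g) + 258 g = 530.64 g.
That exceeds the Group R5 express courier limit of 500 g.

No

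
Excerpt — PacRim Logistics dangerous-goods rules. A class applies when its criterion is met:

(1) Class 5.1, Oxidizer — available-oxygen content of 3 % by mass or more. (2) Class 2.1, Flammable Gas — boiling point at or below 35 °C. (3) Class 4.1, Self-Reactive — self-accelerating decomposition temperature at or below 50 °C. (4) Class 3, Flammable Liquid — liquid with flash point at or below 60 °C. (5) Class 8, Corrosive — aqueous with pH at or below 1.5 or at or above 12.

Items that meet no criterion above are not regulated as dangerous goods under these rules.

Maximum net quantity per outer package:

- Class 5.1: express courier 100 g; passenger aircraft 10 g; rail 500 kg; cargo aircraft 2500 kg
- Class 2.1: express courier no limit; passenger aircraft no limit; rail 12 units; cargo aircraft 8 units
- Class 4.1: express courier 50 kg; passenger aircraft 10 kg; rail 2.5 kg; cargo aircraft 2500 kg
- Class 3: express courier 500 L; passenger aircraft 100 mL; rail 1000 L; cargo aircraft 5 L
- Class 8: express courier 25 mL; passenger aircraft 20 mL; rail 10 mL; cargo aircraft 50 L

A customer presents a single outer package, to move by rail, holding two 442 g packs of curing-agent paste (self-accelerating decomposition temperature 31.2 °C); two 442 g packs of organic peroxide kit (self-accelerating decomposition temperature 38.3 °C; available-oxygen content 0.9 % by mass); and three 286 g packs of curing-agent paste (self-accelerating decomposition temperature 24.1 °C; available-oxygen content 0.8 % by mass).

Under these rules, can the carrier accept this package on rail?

The curing-agent paste has self-accelerating decomposition temperature 31.2 °C, which is ≤ 50 °C, so it is Class 4.1 (Self-Reactive).
Self-accelerating decomposition temperature 38.3 °C meets the Class 4.1 criterion (Self-Reactive), so the organic peroxide kit is Class 4.1.
Curing-agent paste: self-accelerating decomposition temperature 24.1 °C ≤ 50 °C → Class 4.1 (Self-Reactive).
Total Class 4.1: (two 442 g packs = 884 g) + (two 442 g packs = 884 g) + (three 286 g packs = 858 g) = 2.626 kg.
That exceeds the Class 4.1 rail limit of 2.5 kg.

No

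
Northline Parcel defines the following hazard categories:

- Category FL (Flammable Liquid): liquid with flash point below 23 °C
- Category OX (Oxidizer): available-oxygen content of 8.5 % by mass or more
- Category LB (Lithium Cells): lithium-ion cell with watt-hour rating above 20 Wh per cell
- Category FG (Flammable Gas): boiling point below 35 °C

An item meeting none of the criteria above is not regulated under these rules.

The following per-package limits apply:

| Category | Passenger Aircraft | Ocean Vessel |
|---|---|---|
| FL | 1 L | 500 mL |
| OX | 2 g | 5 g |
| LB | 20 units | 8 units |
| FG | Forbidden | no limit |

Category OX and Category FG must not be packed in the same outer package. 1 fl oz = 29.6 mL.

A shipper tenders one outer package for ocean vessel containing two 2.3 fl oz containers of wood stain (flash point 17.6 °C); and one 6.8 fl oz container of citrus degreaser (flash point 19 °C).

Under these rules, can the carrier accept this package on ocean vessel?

Yes

Wood stain: flash point 17.6 °C < 23 °C → Category FL (Flammable Liquid).
With flash point 19 °C (< 23 °C), the citrus degreaser falls in Category FL.
Category FL net quantity: (two 2.3 fl oz containers = 136.16 mL) + (one 6.8 fl oz container = 201.28 mL) = 337.44 mL.
337.44 mL is within the ocean vessel limit of 500 mL for Category FL.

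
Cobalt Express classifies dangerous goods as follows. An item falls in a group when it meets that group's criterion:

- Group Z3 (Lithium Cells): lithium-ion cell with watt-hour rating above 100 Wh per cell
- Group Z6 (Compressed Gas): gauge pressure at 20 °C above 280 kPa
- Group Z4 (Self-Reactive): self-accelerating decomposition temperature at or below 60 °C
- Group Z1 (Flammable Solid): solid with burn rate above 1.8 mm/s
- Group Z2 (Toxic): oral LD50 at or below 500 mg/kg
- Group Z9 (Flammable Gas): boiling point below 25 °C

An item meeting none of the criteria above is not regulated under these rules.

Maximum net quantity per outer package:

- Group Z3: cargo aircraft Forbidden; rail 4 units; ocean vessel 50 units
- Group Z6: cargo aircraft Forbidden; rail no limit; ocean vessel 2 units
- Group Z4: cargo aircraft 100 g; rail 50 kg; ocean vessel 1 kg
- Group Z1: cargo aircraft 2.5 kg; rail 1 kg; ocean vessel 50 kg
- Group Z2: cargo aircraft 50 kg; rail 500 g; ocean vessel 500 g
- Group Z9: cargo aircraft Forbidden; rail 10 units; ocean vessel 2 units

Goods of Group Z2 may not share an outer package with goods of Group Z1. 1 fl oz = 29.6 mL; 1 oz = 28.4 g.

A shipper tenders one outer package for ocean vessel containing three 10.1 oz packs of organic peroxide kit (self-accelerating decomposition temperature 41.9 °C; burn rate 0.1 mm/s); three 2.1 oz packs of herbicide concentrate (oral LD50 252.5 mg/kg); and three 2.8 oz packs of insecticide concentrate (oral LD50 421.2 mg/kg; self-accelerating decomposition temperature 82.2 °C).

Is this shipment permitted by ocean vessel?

With self-accelerating decomposition temperature 41.9 °C (≤ 60 °C), the organic peroxide kit falls in Group Z4.
Herbicide concentrate: oral LD50 252.5 mg/kg ≤ 500 mg/kg → Group Z2 (Toxic).
The insecticide concentrate has oral LD50 421.2 mg/kg, which is ≤ 500 mg/kg, so it is Group Z2 (Toxic).
Group Z2 net quantity: (three 2.1 oz packs = 178.92 g) + (three 2.8 oz packs = 238.56 g) = 417.48 g.
That is within the Group Z2 ocean vessel limit of 500 g.
Group Z4 quantity: three 10.1 oz packs = 860.52 g.
860.52 g ≤ 1 kg (ocean vessel limit, Group Z4) — within limit.
The segregation rule (Group Z2 with Group Z1) does not apply to Group Z2 with Group Z4.
Every hazard group is within its ocean vessel limit and no segregation rule is violated.

Yes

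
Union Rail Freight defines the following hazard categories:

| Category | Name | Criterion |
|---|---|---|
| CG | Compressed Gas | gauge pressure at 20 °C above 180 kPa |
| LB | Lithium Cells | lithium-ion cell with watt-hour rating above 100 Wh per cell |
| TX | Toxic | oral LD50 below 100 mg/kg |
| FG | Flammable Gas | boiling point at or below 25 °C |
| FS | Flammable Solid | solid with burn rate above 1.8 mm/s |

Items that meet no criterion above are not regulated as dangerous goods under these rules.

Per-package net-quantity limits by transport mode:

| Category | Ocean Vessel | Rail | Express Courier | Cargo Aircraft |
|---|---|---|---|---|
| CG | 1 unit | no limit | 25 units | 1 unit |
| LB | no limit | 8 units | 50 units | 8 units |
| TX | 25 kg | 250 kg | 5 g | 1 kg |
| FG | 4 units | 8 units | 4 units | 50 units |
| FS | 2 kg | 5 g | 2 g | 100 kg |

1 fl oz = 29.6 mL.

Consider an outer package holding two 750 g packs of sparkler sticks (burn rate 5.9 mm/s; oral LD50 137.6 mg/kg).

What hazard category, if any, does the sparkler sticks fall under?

Category FS

The sparkler sticks have burn rate 5.9 mm/s, which is > 1.8 mm/s, so they are Category FS (Flammable Solid).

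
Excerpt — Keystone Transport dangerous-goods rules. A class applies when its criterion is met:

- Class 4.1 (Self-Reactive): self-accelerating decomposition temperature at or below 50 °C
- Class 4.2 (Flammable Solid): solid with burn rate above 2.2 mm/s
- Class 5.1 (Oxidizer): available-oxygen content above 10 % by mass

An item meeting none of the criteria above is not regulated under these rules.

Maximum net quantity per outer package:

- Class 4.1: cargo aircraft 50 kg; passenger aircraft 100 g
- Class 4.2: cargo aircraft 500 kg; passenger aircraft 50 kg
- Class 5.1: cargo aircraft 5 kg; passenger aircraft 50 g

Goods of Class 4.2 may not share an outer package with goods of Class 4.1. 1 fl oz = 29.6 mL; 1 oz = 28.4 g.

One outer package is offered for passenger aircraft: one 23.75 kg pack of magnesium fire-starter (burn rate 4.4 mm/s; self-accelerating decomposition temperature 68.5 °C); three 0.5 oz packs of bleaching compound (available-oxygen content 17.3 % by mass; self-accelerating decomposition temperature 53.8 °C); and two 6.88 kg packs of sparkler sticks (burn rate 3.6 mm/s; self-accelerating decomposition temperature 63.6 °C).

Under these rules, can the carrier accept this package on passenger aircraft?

The magnesium fire-starter has burn rate 4.4 mm/s, which is > 2.2 mm/s, so it is Class 4.2 (Flammable Solid).
Bleaching compound: available-oxygen content 17.3 % by mass > 10 % by mass → Class 5.1 (Oxidizer).
Sparkler sticks: burn rate 3.6 mm/s > 2.2 mm/s → Class 4.2 (Flammable Solid).
Total Class 4.2: 23.75 kg + (two 6.88 kg packs = 13.76 kg) = 37.51 kg.
37.51 kg is within the passenger aircraft limit of 50 kg for Class 4.2.
Class 5.1 quantity: three 0.5 oz packs = 42.6 g.
42.6 g is within the passenger aircraft limit of 50 g for Class 5.1.
The segregation rule (Class 4.2 with Class 4.1) does not apply to Class 4.2 with Class 5.1.
Every hazard class is within its passenger aircraft limit and no segregation rule is violated.

Yes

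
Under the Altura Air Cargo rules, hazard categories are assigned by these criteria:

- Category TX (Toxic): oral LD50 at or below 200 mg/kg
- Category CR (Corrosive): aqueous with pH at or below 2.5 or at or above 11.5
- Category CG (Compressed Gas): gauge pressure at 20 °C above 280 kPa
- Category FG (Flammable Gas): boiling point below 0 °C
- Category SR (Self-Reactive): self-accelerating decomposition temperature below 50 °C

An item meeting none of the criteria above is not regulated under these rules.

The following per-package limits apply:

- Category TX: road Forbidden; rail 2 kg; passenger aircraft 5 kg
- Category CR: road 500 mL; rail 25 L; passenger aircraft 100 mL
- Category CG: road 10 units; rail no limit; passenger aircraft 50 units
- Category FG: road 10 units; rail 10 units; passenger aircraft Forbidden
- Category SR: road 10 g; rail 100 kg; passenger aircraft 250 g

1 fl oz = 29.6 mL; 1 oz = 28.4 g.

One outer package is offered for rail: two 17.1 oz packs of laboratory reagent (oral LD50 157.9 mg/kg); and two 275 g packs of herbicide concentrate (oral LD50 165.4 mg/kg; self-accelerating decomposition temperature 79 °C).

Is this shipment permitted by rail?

Oral LD50 157.9 mg/kg meets the Category TX criterion (Toxic), so the laboratory reagent is Category TX.
With oral LD50 165.4 mg/kg (≤ 200 mg/kg), the herbicide concentrate falls in Category TX.
Category TX net quantity: (two 17.1 oz packs = 971.28 g) + (two 275 g packs = 550 g) = 1521.28 g.
1521.28 g ≤ 2 kg (rail limit, Category TX) — within limit.

Yes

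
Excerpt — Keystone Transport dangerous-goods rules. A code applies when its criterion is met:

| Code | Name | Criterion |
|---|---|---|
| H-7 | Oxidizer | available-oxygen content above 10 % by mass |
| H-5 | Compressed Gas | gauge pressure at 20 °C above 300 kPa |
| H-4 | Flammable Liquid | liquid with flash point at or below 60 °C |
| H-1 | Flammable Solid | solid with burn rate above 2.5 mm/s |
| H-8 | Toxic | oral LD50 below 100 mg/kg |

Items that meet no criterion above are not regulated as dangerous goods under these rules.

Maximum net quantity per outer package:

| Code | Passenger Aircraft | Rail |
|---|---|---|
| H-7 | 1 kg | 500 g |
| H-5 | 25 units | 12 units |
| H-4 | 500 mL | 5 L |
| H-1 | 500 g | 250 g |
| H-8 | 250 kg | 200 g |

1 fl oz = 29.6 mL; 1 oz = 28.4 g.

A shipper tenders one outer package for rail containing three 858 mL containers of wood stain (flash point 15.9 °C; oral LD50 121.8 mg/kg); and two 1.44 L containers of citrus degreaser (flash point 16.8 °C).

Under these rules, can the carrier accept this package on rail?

Wood stain: flash point 15.9 °C ≤ 60 °C → Code H-4 (Flammable Liquid).
Flash point 16.8 °C meets the Code H-4 criterion (Flammable Liquid), so the citrus degreaser is Code H-4.
Code H-4 net quantity: (three 858 mL containers = 2.574 L) + (two 1.44 L containers = 2.88 L) = 5.454 L.
5.454 L exceeds the rail limit of 5 L for Code H-4.

No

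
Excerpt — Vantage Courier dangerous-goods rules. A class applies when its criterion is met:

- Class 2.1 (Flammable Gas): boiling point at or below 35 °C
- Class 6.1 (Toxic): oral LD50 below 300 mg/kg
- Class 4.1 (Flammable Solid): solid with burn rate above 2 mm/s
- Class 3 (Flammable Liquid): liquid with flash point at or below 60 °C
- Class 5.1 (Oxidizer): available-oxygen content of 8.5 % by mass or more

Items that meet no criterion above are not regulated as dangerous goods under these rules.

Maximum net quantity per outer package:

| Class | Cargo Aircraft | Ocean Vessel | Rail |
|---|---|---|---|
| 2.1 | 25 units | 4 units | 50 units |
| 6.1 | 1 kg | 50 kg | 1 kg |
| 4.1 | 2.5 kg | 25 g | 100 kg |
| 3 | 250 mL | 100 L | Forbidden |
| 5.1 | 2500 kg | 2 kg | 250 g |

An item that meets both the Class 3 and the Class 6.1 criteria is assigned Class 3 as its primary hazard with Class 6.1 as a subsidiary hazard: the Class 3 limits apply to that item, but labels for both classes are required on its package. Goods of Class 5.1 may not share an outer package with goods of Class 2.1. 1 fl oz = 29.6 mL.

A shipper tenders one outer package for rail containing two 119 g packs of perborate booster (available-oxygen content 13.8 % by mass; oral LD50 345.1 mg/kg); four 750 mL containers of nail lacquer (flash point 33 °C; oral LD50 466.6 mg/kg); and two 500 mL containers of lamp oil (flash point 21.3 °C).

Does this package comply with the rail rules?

The perborate booster has available-oxygen content 13.8 % by mass, which is ≥ 8.5 % by mass, so it is Class 5.1 (Oxidizer).
The nail lacquer has flash point 33 °C, which is ≤ 60 °C, so it is Class 3 (Flammable Liquid).
Lamp oil: flash point 21.3 °C ≤ 60 °C → Class 3 (Flammable Liquid).
Class 3 net quantity: (four 750 mL containers = 3 L) + (two 500 mL containers = 1 L) = 4 L.
By rail, Class 3 is Forbidden regardless of quantity.
Class 5.1 quantity: two 119 g packs = 238 g.
238 g ≤ 250 g (rail limit, Class 5.1) — within limit.
The segregation rule (Class 5.1 with Class 2.1) does not apply to Class 3 with Class 5.1.

No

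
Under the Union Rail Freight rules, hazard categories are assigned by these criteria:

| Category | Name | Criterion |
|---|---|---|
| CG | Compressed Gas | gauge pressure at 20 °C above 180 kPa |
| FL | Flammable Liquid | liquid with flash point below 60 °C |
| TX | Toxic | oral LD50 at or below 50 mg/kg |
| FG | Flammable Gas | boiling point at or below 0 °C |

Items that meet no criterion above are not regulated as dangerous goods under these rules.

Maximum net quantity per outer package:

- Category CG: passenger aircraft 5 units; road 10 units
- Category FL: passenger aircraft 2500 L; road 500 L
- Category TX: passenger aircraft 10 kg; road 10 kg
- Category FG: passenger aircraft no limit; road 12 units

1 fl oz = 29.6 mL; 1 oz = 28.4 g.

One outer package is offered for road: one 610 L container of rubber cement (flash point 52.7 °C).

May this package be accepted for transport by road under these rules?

Flash point 52.7 °C meets the Category FL criterion (Flammable Liquid), so the rubber cement is Category FL.
Category FL quantity: 610 L.
610 L exceeds the road limit of 500 L for Category FL.

No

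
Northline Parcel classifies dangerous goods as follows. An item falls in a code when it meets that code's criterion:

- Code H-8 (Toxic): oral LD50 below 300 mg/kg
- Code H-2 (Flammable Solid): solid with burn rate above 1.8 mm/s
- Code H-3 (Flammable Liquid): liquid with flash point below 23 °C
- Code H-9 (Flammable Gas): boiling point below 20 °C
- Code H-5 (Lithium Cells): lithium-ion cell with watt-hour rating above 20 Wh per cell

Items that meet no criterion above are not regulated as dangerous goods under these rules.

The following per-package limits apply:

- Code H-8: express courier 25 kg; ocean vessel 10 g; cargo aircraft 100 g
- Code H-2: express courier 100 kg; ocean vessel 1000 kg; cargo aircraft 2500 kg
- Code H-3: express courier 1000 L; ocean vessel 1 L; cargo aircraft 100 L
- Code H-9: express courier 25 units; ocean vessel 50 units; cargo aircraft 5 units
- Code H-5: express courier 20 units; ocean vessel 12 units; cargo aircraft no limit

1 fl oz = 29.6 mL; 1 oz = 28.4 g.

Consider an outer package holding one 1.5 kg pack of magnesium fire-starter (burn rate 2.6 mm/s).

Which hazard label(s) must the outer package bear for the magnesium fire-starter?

Magnesium fire-starter: burn rate 2.6 mm/s > 1.8 mm/s → Code H-2 (Flammable Solid).
Only the Code H-2 label is required.

Code H-2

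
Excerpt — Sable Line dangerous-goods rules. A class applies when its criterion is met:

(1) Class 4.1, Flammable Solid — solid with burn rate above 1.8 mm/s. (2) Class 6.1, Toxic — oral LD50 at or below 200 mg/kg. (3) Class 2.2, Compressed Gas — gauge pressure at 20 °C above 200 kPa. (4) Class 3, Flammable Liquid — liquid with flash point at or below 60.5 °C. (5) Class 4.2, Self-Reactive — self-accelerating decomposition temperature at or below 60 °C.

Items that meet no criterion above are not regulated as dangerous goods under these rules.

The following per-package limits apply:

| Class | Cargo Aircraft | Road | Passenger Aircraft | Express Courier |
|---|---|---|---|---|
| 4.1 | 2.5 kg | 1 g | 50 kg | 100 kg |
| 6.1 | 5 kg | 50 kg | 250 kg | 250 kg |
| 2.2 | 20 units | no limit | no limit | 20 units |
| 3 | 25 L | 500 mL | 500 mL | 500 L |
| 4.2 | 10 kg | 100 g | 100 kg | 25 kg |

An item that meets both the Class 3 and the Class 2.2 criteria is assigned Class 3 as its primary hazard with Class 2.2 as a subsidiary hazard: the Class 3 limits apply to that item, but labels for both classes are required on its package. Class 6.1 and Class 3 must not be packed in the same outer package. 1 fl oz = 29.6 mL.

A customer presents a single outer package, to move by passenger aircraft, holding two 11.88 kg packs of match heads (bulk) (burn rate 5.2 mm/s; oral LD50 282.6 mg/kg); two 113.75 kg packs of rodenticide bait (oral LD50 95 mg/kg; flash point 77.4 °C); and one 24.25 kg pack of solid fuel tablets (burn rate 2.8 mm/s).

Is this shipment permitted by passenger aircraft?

The match heads (bulk) have burn rate 5.2 mm/s, which is > 1.8 mm/s, so they are Class 4.1 (Flammable Solid).
With oral LD50 95 mg/kg (≤ 200 mg/kg), the rodenticide bait falls in Class 6.1.
Burn rate 2.8 mm/s meets the Class 4.1 criterion (Flammable Solid), so the solid fuel tablets are Class 4.1.
Class 4.1 net quantity: (two 11.88 kg packs = 23.76 kg) + 24.25 kg = 48.01 kg.
48.01 kg is within the passenger aircraft limit of 50 kg for Class 4.1.
Class 6.1 quantity: two 113.75 kg packs = 227.5 kg.
That is within the Class 6.1 passenger aircraft limit of 250 kg.
The segregation rule (Class 6.1 with Class 3) does not apply to Class 4.1 with Class 6.1.
Every hazard class is within its passenger aircraft limit and no segregation rule is violated.

Yes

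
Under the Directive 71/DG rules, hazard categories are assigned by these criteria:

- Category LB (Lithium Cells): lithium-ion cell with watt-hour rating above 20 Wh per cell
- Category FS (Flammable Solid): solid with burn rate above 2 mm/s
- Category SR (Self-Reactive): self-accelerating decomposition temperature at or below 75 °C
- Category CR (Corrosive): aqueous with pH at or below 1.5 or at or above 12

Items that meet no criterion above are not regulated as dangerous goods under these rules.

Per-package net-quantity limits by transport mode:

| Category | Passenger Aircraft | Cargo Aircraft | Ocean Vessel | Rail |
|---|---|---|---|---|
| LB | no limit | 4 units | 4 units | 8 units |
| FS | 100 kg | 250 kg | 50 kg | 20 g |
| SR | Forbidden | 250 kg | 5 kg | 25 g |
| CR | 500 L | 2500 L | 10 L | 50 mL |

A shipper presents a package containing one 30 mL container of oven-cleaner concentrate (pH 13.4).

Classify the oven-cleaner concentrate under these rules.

Category CR

Oven-cleaner concentrate: pH 13.4 ≥ 12 → Category CR (Corrosive).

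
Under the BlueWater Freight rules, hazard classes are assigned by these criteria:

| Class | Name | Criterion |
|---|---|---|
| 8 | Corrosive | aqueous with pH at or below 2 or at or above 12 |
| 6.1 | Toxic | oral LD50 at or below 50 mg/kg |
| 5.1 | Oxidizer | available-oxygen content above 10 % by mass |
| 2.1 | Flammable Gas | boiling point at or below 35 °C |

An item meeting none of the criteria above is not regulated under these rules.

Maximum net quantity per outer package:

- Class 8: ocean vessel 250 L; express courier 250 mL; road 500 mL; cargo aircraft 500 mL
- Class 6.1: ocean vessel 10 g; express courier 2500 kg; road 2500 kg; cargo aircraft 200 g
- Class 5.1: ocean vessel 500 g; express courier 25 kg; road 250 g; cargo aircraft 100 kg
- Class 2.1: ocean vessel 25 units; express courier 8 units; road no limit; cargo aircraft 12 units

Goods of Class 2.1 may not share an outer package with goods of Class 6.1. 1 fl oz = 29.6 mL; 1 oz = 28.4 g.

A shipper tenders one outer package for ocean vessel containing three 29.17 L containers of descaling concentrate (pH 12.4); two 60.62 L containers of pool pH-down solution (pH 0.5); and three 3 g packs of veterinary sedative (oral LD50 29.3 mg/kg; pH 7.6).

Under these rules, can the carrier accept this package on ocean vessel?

Yes

With pH 12.4 (≥ 12), the descaling concentrate falls in Class 8.
The pool pH-down solution has pH 0.5, which is ≤ 2, so it is Class 8 (Corrosive).
The veterinary sedative has oral LD50 29.3 mg/kg, which is ≤ 50 mg/kg, so it is Class 6.1 (Toxic).
Class 6.1 quantity: three 3 g packs = 9 g.
9 g ≤ 10 g (ocean vessel limit, Class 6.1) — within limit.
Total Class 8: (three 29.17 L containers = 87.51 L) + (two 60.62 L containers = 121.24 L) = 208.75 L.
That is within the Class 8 ocean vessel limit of 250 L.
The segregation rule (Class 2.1 with Class 6.1) does not apply to Class 6.1 with Class 8.
Every hazard class is within its ocean vessel limit and no segregation rule is violated.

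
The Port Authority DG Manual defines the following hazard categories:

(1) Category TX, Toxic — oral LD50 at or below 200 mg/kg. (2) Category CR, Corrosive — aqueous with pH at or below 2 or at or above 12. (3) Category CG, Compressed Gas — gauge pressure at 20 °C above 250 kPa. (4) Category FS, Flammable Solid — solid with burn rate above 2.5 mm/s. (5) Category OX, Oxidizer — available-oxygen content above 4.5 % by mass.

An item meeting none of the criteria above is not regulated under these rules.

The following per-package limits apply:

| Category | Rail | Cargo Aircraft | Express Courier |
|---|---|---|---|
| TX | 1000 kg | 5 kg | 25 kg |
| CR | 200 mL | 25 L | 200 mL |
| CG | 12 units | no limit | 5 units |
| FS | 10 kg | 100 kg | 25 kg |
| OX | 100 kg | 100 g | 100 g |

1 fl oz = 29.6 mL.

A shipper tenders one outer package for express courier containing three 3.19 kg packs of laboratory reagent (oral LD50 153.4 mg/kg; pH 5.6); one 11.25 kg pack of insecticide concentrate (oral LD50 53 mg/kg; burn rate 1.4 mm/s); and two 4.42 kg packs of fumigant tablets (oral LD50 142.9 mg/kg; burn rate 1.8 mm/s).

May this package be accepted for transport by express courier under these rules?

With oral LD50 153.4 mg/kg (≤ 200 mg/kg), the laboratory reagent falls in Category TX.
Insecticide concentrate: oral LD50 53 mg/kg ≤ 200 mg/kg → Category TX (Toxic).
Oral LD50 142.9 mg/kg meets the Category TX criterion (Toxic), so the fumigant tablets are Category TX.
Total Category TX: (three 3.19 kg packs = 9.57 kg) + 11.25 kg + (two 4.42 kg packs = 8.84 kg) = 29.66 kg.
That exceeds the Category TX express courier limit of 25 kg.

No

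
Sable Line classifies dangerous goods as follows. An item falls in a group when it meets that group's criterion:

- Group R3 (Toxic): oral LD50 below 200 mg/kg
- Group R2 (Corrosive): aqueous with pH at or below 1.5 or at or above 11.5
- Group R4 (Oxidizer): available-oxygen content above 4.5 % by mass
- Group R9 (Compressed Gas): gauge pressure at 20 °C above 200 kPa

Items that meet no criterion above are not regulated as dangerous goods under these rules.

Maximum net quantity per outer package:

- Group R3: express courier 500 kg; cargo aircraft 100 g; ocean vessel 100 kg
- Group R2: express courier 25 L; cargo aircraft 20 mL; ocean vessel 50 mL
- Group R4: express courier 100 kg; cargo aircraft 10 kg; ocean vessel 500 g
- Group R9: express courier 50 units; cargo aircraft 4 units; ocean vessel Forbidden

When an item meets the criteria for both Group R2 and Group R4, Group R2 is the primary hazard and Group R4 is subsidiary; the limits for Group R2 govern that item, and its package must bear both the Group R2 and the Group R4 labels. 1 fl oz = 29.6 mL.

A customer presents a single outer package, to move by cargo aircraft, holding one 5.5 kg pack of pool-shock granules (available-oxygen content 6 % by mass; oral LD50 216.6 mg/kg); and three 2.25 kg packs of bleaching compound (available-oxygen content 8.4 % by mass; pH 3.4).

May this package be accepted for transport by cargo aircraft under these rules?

No

Pool-shock granules: available-oxygen content 6 % by mass > 4.5 % by mass → Group R4 (Oxidizer).
Bleaching compound: available-oxygen content 8.4 % by mass > 4.5 % by mass → Group R4 (Oxidizer).
Total Group R4: 5.5 kg + (three 2.25 kg packs = 6.75 kg) = 12.25 kg.
12.25 kg > 10 kg (cargo aircraft limit, Group R4) — over the limit.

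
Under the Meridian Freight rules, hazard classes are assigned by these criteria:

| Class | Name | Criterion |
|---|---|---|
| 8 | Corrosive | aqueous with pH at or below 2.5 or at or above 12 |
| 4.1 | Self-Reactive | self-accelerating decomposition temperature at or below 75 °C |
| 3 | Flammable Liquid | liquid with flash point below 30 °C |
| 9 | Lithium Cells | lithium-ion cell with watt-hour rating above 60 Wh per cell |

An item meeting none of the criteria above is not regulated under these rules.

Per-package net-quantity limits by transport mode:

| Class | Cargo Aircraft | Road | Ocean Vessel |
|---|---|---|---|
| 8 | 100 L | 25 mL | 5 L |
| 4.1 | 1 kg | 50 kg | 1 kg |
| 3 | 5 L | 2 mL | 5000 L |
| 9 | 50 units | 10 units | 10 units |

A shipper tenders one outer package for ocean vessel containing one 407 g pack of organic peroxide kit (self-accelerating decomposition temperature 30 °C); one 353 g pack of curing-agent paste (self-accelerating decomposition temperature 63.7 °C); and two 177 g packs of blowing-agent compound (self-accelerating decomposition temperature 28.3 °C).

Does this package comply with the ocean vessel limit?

Self-accelerating decomposition temperature 30 °C meets the Class 4.1 criterion (Self-Reactive), so the organic peroxide kit is Class 4.1.
The curing-agent paste has self-accelerating decomposition temperature 63.7 °C, which is ≤ 75 °C, so it is Class 4.1 (Self-Reactive).
Self-accelerating decomposition temperature 28.3 °C meets the Class 4.1 criterion (Self-Reactive), so the blowing-agent compound is Class 4.1.
Total Class 4.1: 407 g + 353 g + (two 177 g packs = 354 g) = 1.114 kg.
That exceeds the Class 4.1 ocean vessel limit of 1 kg.

No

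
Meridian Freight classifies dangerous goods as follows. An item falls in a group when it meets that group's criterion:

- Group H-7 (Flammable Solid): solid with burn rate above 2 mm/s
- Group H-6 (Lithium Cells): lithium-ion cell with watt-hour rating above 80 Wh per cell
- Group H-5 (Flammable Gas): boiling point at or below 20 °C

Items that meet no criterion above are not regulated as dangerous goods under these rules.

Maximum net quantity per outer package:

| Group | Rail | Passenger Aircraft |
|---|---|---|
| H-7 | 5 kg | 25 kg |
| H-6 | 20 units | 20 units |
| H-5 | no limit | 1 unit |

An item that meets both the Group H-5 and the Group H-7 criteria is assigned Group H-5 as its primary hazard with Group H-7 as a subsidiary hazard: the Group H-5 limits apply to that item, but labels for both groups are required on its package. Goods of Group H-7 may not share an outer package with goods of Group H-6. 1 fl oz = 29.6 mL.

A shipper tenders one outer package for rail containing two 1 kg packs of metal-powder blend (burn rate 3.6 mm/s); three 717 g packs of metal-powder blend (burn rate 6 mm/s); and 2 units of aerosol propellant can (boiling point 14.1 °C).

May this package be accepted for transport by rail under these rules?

Yes

Burn rate 3.6 mm/s meets the Group H-7 criterion (Flammable Solid), so the metal-powder blend is Group H-7.
Burn rate 6 mm/s meets the Group H-7 criterion (Flammable Solid), so the metal-powder blend is Group H-7.
With boiling point 14.1 °C (≤ 20 °C), the aerosol propellant can falls in Group H-5.
Group H-7 net quantity: (two 1 kg packs = 2 kg) + (three 717 g packs = 2.151 kg) = 4.151 kg.
4.151 kg ≤ 5 kg (rail limit, Group H-7) — within limit.
Group H-5 quantity: 2 units.
Group H-5 has no per-package limit by rail.
The segregation rule (Group H-7 with Group H-6) does not apply to Group H-7 with Group H-5.
Every hazard group is within its rail limit and no segregation rule is violated.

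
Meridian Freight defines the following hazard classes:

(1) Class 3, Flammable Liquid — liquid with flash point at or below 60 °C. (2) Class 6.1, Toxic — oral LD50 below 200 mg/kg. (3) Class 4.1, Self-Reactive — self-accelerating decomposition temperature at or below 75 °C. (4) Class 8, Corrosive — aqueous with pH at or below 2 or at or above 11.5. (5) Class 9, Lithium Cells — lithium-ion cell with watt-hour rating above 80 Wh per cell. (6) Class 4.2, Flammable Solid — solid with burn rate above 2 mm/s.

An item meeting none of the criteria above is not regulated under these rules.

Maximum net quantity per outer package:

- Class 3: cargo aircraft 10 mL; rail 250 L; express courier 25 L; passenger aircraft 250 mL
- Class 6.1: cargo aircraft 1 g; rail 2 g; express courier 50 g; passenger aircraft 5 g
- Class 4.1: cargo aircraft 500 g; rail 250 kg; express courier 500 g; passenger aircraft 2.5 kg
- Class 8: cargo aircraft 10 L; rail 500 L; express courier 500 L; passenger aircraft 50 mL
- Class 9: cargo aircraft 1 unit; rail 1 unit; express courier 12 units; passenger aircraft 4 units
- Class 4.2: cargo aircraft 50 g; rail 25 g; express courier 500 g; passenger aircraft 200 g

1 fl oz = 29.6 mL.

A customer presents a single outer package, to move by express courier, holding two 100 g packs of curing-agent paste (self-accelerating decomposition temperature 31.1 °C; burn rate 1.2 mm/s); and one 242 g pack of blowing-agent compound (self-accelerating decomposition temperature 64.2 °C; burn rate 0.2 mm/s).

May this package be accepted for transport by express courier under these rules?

Yes

With self-accelerating decomposition temperature 31.1 °C (≤ 75 °C), the curing-agent paste falls in Class 4.1.
Self-accelerating decomposition temperature 64.2 °C meets the Class 4.1 criterion (Self-Reactive), so the blowing-agent compound is Class 4.1.
Class 4.1 net quantity: (two 100 g packs = 200 g) + 242 g = 442 g.
442 g is within the express courier limit of 500 g for Class 4.1.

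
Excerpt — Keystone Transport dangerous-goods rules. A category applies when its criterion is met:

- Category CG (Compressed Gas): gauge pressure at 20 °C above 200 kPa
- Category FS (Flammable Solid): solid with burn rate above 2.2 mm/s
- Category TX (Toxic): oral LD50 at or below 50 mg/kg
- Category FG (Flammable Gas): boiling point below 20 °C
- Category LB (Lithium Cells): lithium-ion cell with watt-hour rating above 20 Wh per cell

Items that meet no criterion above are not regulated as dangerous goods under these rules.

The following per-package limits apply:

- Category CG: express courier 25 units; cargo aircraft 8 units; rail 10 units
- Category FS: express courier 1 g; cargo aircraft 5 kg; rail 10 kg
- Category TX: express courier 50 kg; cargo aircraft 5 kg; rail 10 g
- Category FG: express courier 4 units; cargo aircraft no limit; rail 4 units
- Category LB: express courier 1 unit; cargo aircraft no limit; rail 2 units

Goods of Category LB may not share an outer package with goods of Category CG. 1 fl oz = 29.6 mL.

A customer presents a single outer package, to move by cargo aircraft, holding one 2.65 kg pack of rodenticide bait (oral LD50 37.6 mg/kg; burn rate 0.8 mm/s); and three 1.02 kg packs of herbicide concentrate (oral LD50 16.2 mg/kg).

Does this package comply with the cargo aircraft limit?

No

With oral LD50 37.6 mg/kg (≤ 50 mg/kg), the rodenticide bait falls in Category TX.
With oral LD50 16.2 mg/kg (≤ 50 mg/kg), the herbicide concentrate falls in Category TX.
Category TX net quantity: 2.65 kg + (three 1.02 kg packs = 3.06 kg) = 5.71 kg.
5.71 kg exceeds the cargo aircraft limit of 5 kg for Category TX.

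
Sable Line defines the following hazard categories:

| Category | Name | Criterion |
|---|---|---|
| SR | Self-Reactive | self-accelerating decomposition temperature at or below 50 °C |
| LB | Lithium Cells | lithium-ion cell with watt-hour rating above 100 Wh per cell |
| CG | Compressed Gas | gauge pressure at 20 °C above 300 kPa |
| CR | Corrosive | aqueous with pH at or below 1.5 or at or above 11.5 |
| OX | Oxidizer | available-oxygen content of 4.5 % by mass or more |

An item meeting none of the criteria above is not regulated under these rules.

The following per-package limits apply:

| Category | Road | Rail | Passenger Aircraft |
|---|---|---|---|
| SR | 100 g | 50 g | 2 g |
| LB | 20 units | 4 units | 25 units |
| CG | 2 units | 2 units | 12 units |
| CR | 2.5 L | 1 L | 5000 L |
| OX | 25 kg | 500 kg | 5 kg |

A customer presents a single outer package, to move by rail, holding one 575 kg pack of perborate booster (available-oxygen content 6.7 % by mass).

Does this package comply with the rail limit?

No

Perborate booster: available-oxygen content 6.7 % by mass ≥ 4.5 % by mass → Category OX (Oxidizer).
Category OX quantity: 575 kg.
That exceeds the Category OX rail limit of 500 kg.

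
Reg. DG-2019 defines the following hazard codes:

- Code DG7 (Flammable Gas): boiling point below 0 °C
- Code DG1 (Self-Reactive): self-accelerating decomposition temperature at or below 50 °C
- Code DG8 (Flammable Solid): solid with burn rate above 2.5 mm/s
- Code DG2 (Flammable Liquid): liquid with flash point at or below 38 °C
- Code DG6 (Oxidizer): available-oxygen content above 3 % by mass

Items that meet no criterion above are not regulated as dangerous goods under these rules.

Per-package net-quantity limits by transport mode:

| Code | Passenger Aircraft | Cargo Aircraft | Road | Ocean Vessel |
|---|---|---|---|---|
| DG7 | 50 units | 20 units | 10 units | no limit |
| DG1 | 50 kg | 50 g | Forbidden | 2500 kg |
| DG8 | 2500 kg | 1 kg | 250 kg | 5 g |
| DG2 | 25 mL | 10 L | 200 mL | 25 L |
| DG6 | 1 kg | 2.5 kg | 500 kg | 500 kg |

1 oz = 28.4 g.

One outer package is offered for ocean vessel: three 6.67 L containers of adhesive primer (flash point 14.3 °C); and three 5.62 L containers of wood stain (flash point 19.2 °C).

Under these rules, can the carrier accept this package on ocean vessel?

The adhesive primer has flash point 14.3 °C, which is ≤ 38 °C, so it is Code DG2 (Flammable Liquid).
Wood stain: flash point 19.2 °C ≤ 38 °C → Code DG2 (Flammable Liquid).
Total Code DG2: (three 6.67 L containers = 20.01 L) + (three 5.62 L containers = 16.86 L) = 36.87 L.
36.87 L > 25 L (ocean vessel limit, Code DG2) — over the limit.

No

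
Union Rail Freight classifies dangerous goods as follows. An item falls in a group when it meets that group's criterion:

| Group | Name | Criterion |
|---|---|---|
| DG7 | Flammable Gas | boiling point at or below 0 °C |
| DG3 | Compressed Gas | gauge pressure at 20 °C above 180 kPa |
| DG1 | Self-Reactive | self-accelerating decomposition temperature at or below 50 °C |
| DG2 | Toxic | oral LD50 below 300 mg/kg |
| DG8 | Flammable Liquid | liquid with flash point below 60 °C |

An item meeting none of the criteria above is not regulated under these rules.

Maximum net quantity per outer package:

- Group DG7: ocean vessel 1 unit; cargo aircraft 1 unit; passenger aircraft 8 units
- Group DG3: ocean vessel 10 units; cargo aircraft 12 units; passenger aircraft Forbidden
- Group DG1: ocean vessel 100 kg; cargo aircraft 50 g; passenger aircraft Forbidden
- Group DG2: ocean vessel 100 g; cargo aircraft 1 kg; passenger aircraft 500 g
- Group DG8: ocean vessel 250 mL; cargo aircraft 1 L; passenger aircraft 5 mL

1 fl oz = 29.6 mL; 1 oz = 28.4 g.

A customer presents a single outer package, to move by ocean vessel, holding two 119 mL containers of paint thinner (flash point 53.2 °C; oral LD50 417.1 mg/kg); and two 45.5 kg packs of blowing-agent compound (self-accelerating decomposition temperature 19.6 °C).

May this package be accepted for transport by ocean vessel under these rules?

Flash point 53.2 °C meets the Group DG8 criterion (Flammable Liquid), so the paint thinner is Group DG8.
Self-accelerating decomposition temperature 19.6 °C meets the Group DG1 criterion (Self-Reactive), so the blowing-agent compound is Group DG1.
Group DG8 quantity: two 119 mL containers = 238 mL.
That is within the Group DG8 ocean vessel limit of 250 mL.
Group DG1 quantity: two 45.5 kg packs = 91 kg.
91 kg ≤ 100 kg (ocean vessel limit, Group DG1) — within limit.
Every hazard group is within its ocean vessel limit and no segregation rule is violated.

Yes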